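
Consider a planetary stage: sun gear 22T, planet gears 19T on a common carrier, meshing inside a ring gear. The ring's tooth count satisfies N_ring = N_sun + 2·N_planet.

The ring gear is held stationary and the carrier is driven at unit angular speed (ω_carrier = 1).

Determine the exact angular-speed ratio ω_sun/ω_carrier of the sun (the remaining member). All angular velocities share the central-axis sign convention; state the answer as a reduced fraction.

N_ring = 22 + 2·19 = 60
22(ω_s−ω_c) = −60(ω_r−ω_c),  ω_r=0, ω_c=1
ω_s = 1 − (60/22)(0−1) = 41/11
ω_s/ω_c = 41/11

41/11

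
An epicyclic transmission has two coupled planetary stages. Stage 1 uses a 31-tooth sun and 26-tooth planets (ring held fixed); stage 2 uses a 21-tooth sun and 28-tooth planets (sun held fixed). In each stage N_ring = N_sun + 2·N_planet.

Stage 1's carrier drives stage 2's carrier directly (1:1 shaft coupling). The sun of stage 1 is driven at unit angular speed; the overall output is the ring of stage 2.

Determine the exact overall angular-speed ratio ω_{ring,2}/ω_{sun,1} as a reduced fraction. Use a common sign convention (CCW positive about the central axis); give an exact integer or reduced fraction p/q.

Stage 1: N_ring = 31 + 2·26 = 83
Stage 1: 31(ω_s−ω_c) = −83(ω_r−ω_c),  ω_r=0, ω_s=1
Stage 1: 31(1−ω_c) = −83(0−ω_c)  ⇒  114ω_c = 31  ⇒  ω_c = 31/114
  ⇒ ω_c¹/ω_s¹ = 31/114
Stage 2: N_ring = 21 + 2·28 = 77
Stage 2: 21(ω_s−ω_c) = −77(ω_r−ω_c),  ω_s=0, ω_c=1
Stage 2: ω_r = 1 − (21/77)(0−1) = 14/11
  ⇒ ω_r²/ω_c² = 14/11
Coupling ω_c² = ω_c¹ ⇒ overall = 31/114 × 14/11 = 217/627

217/627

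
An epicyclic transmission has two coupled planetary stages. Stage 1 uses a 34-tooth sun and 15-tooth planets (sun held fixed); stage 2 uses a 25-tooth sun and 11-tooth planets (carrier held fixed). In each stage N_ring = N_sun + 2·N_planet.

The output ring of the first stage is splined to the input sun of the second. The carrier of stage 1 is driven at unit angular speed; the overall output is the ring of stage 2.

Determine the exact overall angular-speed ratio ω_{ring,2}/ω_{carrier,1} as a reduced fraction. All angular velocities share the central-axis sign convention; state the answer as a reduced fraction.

-1225/1504

Stage 1: N_ring = 34 + 2·15 = 64
Stage 1: 34(ω_s−ω_c) = −64(ω_r−ω_c),  ω_s=0, ω_c=1
Stage 1: ω_r = 1 − (34/64)(0−1) = 49/32
  ⇒ ω_r¹/ω_c¹ = 49/32
Stage 2: N_ring = 25 + 2·11 = 47
Stage 2: 25(ω_s−ω_c) = −47(ω_r−ω_c),  ω_c=0, ω_s=1
Stage 2: ω_r = 0 − (25/47)(1−0) = -25/47
  ⇒ ω_r²/ω_s² = -25/47
Coupling ω_s² = ω_r¹ ⇒ overall = 49/32 × -25/47 = -1225/1504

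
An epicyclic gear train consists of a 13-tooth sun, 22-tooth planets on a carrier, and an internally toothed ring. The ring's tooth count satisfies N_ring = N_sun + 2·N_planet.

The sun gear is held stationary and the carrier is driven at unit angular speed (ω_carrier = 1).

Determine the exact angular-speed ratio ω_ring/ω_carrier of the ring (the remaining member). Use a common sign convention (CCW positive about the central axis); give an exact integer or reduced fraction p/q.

N_ring = 13 + 2·22 = 57
13(ω_s−ω_c) = −57(ω_r−ω_c),  ω_s=0, ω_c=1
ω_r = 1 − (13/57)(0−1) = 70/57
ω_r/ω_c = 70/57

70/57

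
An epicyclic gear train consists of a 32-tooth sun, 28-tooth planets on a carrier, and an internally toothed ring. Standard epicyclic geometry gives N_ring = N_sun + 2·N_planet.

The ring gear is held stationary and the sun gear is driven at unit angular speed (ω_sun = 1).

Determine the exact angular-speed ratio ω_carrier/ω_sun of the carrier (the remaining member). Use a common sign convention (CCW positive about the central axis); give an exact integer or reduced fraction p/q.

4/15

N_ring = 32 + 2·28 = 88
32(ω_s−ω_c) = −88(ω_r−ω_c),  ω_r=0, ω_s=1
32(1−ω_c) = −88(0−ω_c)  ⇒  120ω_c = 32  ⇒  ω_c = 4/15
ω_c/ω_s = 4/15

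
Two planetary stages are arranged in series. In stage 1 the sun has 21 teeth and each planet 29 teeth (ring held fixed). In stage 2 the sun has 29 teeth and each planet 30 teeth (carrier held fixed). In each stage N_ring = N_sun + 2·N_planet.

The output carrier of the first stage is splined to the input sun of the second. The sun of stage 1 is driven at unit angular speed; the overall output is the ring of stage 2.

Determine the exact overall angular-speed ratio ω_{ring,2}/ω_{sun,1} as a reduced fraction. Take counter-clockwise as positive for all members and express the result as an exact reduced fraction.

Stage 1: N_ring = 21 + 2·29 = 79
Stage 1: 21(ω_s−ω_c) = −79(ω_r−ω_c),  ω_r=0, ω_s=1
Stage 1: 21(1−ω_c) = −79(0−ω_c)  ⇒  100ω_c = 21  ⇒  ω_c = 21/100
  ⇒ ω_c¹/ω_s¹ = 21/100
Stage 2: N_ring = 29 + 2·30 = 89
Stage 2: 29(ω_s−ω_c) = −89(ω_r−ω_c),  ω_c=0, ω_s=1
Stage 2: ω_r = 0 − (29/89)(1−0) = -29/89
  ⇒ ω_r²/ω_s² = -29/89
Coupling ω_s² = ω_c¹ ⇒ overall = 21/100 × -29/89 = -609/8900

-609/8900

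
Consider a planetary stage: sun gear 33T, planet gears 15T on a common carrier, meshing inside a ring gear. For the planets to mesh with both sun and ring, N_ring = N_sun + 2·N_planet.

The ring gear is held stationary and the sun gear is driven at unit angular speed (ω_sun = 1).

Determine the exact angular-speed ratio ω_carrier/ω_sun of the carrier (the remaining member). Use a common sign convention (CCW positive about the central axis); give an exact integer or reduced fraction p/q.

11/32

N_ring = 33 + 2·15 = 63
33(ω_s−ω_c) = −63(ω_r−ω_c),  ω_r=0, ω_s=1
33(1−ω_c) = −63(0−ω_c)  ⇒  96ω_c = 33  ⇒  ω_c = 11/32
ω_c/ω_s = 11/32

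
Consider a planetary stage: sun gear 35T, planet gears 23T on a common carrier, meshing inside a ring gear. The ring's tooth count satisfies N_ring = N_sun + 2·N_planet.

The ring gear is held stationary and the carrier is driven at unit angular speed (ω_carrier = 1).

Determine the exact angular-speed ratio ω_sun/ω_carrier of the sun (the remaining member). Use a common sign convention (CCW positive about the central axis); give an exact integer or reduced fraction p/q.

N_ring = 35 + 2·23 = 81
35(ω_s−ω_c) = −81(ω_r−ω_c),  ω_r=0, ω_c=1
ω_s = 1 − (81/35)(0−1) = 116/35
ω_s/ω_c = 116/35

116/35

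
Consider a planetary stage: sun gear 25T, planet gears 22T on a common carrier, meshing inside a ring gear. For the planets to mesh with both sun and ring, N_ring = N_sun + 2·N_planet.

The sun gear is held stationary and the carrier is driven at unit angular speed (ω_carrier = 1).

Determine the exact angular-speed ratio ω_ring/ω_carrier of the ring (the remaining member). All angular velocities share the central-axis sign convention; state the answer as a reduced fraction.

N_ring = 25 + 2·22 = 69
25(ω_s−ω_c) = −69(ω_r−ω_c),  ω_s=0, ω_c=1
ω_r = 1 − (25/69)(0−1) = 94/69
ω_r/ω_c = 94/69

94/69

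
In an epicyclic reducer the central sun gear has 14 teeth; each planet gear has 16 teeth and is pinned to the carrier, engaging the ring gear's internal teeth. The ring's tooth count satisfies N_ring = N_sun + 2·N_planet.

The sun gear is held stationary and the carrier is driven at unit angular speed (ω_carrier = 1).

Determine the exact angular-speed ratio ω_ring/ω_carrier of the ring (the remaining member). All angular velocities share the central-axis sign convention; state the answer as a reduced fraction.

N_ring = 14 + 2·16 = 46
14(ω_s−ω_c) = −46(ω_r−ω_c),  ω_s=0, ω_c=1
ω_r = 1 − (14/46)(0−1) = 30/23
ω_r/ω_c = 30/23

30/23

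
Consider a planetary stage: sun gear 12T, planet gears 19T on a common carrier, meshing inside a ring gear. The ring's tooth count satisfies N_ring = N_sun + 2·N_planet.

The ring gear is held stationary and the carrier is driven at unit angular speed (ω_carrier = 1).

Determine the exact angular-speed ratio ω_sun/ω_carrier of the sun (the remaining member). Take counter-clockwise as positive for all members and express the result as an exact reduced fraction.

31/6

N_ring = 12 + 2·19 = 50
12(ω_s−ω_c) = −50(ω_r−ω_c),  ω_r=0, ω_c=1
ω_s = 1 − (50/12)(0−1) = 31/6
ω_s/ω_c = 31/6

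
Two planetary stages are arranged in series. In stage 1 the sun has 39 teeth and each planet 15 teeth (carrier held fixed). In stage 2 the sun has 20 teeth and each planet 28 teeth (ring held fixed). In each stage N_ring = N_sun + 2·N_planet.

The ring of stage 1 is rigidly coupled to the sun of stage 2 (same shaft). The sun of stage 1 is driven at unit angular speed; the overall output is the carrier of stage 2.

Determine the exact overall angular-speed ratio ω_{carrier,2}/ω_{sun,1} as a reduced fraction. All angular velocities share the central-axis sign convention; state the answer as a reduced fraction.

-65/552

Stage 1: N_ring = 39 + 2·15 = 69
Stage 1: 39(ω_s−ω_c) = −69(ω_r−ω_c),  ω_c=0, ω_s=1
Stage 1: ω_r = 0 − (39/69)(1−0) = -13/23
  ⇒ ω_r¹/ω_s¹ = -13/23
Stage 2: N_ring = 20 + 2·28 = 76
Stage 2: 20(ω_s−ω_c) = −76(ω_r−ω_c),  ω_r=0, ω_s=1
Stage 2: 20(1−ω_c) = −76(0−ω_c)  ⇒  96ω_c = 20  ⇒  ω_c = 5/24
  ⇒ ω_c²/ω_s² = 5/24
Coupling ω_s² = ω_r¹ ⇒ overall = -13/23 × 5/24 = -65/552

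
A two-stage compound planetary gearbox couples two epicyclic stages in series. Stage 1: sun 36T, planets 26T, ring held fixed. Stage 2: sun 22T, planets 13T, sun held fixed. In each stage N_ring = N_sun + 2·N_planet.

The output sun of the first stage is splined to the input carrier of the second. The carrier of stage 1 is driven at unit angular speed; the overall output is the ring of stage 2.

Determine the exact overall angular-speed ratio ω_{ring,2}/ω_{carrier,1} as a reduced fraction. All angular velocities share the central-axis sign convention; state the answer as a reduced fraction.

Stage 1: N_ring = 36 + 2·26 = 88
Stage 1: 36(ω_s−ω_c) = −88(ω_r−ω_c),  ω_r=0, ω_c=1
Stage 1: ω_s = 1 − (88/36)(0−1) = 31/9
  ⇒ ω_s¹/ω_c¹ = 31/9
Stage 2: N_ring = 22 + 2·13 = 48
Stage 2: 22(ω_s−ω_c) = −48(ω_r−ω_c),  ω_s=0, ω_c=1
Stage 2: ω_r = 1 − (22/48)(0−1) = 35/24
  ⇒ ω_r²/ω_c² = 35/24
Coupling ω_c² = ω_s¹ ⇒ overall = 31/9 × 35/24 = 1085/216

1085/216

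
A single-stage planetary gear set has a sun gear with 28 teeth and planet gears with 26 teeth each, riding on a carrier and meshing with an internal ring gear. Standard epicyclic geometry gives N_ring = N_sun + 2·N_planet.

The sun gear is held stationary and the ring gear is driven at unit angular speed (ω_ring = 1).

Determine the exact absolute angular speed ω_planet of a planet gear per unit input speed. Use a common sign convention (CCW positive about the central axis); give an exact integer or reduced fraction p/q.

N_ring = 28 + 2·26 = 80
28(ω_s−ω_c) = −80(ω_r−ω_c),  ω_s=0, ω_r=1
28(0−ω_c) = −80(1−ω_c)  ⇒  108ω_c = 80  ⇒  ω_c = 20/27
sun–planet: 28·(0−20/27) = −26·(ω_p−ω_c)  ⇒  ω_p−ω_c = −(28/26)·(-20/27) = 280/351
ω_p = 20/27 + 280/351 = 20/13

20/13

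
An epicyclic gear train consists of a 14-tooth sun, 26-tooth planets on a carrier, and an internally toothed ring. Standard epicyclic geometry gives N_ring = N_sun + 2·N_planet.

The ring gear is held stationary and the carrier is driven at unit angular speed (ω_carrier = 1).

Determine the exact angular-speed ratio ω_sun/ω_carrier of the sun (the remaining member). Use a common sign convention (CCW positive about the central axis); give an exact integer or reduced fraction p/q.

40/7

N_ring = 14 + 2·26 = 66
14(ω_s−ω_c) = −66(ω_r−ω_c),  ω_r=0, ω_c=1
ω_s = 1 − (66/14)(0−1) = 40/7
ω_s/ω_c = 40/7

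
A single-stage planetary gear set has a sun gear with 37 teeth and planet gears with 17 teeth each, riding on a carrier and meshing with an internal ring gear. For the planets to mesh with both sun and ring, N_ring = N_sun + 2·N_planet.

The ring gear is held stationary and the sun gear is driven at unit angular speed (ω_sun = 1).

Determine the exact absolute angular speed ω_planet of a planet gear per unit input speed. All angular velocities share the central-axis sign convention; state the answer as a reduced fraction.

N_ring = 37 + 2·17 = 71
37(ω_s−ω_c) = −71(ω_r−ω_c),  ω_r=0, ω_s=1
37(1−ω_c) = −71(0−ω_c)  ⇒  108ω_c = 37  ⇒  ω_c = 37/108
sun–planet: 37·(1−37/108) = −17·(ω_p−ω_c)  ⇒  ω_p−ω_c = −(37/17)·(71/108) = -2627/1836
ω_p = 37/108 − 2627/1836 = -37/34

-37/34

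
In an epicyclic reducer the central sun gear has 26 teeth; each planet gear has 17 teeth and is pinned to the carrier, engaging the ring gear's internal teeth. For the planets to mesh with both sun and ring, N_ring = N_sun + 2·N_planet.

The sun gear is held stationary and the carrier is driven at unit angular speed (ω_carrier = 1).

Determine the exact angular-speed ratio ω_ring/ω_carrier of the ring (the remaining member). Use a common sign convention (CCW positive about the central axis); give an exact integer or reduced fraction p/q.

N_ring = 26 + 2·17 = 60
26(ω_s−ω_c) = −60(ω_r−ω_c),  ω_s=0, ω_c=1
ω_r = 1 − (26/60)(0−1) = 43/30
ω_r/ω_c = 43/30

43/30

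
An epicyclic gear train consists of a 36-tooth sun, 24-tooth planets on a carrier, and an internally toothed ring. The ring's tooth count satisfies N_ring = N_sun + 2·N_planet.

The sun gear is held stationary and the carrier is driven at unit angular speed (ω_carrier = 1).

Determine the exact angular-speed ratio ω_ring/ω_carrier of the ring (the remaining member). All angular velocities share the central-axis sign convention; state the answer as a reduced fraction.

N_ring = 36 + 2·24 = 84
36(ω_s−ω_c) = −84(ω_r−ω_c),  ω_s=0, ω_c=1
ω_r = 1 − (36/84)(0−1) = 10/7
ω_r/ω_c = 10/7

10/7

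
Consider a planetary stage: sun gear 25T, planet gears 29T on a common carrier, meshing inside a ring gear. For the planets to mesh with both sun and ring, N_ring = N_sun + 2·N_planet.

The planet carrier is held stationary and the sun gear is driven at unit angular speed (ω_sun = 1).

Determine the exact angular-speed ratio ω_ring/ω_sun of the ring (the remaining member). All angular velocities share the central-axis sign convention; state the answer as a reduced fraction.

N_ring = 25 + 2·29 = 83
25(ω_s−ω_c) = −83(ω_r−ω_c),  ω_c=0, ω_s=1
ω_r = 0 − (25/83)(1−0) = -25/83
ω_r/ω_s = -25/83

-25/83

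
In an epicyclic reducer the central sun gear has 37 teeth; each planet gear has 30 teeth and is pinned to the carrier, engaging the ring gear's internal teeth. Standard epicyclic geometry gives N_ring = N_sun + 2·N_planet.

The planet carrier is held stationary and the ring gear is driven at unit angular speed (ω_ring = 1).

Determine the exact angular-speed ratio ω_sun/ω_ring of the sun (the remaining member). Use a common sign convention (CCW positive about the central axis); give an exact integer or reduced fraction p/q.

-97/37

N_ring = 37 + 2·30 = 97
37(ω_s−ω_c) = −97(ω_r−ω_c),  ω_c=0, ω_r=1
ω_s = 0 − (97/37)(1−0) = -97/37
ω_s/ω_r = -97/37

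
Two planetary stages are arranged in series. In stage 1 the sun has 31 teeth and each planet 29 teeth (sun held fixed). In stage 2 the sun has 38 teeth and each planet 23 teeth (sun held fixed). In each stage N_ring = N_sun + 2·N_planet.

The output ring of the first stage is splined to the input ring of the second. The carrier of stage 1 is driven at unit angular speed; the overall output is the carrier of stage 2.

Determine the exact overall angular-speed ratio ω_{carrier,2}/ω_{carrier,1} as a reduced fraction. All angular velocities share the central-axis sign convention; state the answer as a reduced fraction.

5040/5429

Stage 1: N_ring = 31 + 2·29 = 89
Stage 1: 31(ω_s−ω_c) = −89(ω_r−ω_c),  ω_s=0, ω_c=1
Stage 1: ω_r = 1 − (31/89)(0−1) = 120/89
  ⇒ ω_r¹/ω_c¹ = 120/89
Stage 2: N_ring = 38 + 2·23 = 84
Stage 2: 38(ω_s−ω_c) = −84(ω_r−ω_c),  ω_s=0, ω_r=1
Stage 2: 38(0−ω_c) = −84(1−ω_c)  ⇒  122ω_c = 84  ⇒  ω_c = 42/61
  ⇒ ω_c²/ω_r² = 42/61
Coupling ω_r² = ω_r¹ ⇒ overall = 120/89 × 42/61 = 5040/5429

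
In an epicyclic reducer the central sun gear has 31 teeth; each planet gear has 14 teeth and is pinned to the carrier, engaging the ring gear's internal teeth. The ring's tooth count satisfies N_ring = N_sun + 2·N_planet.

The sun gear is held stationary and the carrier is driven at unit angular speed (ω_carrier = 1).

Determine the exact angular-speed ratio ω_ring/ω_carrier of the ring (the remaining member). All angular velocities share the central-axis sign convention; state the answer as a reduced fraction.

N_ring = 31 + 2·14 = 59
31(ω_s−ω_c) = −59(ω_r−ω_c),  ω_s=0, ω_c=1
ω_r = 1 − (31/59)(0−1) = 90/59
ω_r/ω_c = 90/59

90/59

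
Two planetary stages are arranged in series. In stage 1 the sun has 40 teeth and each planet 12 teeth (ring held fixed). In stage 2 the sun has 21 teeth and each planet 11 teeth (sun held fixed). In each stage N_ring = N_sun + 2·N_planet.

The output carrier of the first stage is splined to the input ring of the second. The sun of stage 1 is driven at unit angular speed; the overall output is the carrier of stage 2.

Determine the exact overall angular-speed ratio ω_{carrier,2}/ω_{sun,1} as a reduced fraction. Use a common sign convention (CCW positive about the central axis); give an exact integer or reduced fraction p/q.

215/832

Stage 1: N_ring = 40 + 2·12 = 64
Stage 1: 40(ω_s−ω_c) = −64(ω_r−ω_c),  ω_r=0, ω_s=1
Stage 1: 40(1−ω_c) = −64(0−ω_c)  ⇒  104ω_c = 40  ⇒  ω_c = 5/13
  ⇒ ω_c¹/ω_s¹ = 5/13
Stage 2: N_ring = 21 + 2·11 = 43
Stage 2: 21(ω_s−ω_c) = −43(ω_r−ω_c),  ω_s=0, ω_r=1
Stage 2: 21(0−ω_c) = −43(1−ω_c)  ⇒  64ω_c = 43  ⇒  ω_c = 43/64
  ⇒ ω_c²/ω_r² = 43/64
Coupling ω_r² = ω_c¹ ⇒ overall = 5/13 × 43/64 = 215/832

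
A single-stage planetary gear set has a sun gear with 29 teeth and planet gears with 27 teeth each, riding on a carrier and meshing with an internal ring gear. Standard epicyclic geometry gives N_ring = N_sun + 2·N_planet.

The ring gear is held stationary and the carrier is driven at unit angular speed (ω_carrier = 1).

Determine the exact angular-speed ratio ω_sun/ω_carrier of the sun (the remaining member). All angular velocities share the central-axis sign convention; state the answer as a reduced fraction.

N_ring = 29 + 2·27 = 83
29(ω_s−ω_c) = −83(ω_r−ω_c),  ω_r=0, ω_c=1
ω_s = 1 − (83/29)(0−1) = 112/29
ω_s/ω_c = 112/29

112/29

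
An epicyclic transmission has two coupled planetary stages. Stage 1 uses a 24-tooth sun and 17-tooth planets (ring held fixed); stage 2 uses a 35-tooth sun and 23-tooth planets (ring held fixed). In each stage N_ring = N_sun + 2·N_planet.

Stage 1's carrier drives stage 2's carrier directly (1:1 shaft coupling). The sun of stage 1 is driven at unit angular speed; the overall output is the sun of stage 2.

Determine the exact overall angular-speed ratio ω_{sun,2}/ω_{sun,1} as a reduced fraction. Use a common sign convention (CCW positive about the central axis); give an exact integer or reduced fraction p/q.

Stage 1: N_ring = 24 + 2·17 = 58
Stage 1: 24(ω_s−ω_c) = −58(ω_r−ω_c),  ω_r=0, ω_s=1
Stage 1: 24(1−ω_c) = −58(0−ω_c)  ⇒  82ω_c = 24  ⇒  ω_c = 12/41
  ⇒ ω_c¹/ω_s¹ = 12/41
Stage 2: N_ring = 35 + 2·23 = 81
Stage 2: 35(ω_s−ω_c) = −81(ω_r−ω_c),  ω_r=0, ω_c=1
Stage 2: ω_s = 1 − (81/35)(0−1) = 116/35
  ⇒ ω_s²/ω_c² = 116/35
Coupling ω_c² = ω_c¹ ⇒ overall = 12/41 × 116/35 = 1392/1435

1392/1435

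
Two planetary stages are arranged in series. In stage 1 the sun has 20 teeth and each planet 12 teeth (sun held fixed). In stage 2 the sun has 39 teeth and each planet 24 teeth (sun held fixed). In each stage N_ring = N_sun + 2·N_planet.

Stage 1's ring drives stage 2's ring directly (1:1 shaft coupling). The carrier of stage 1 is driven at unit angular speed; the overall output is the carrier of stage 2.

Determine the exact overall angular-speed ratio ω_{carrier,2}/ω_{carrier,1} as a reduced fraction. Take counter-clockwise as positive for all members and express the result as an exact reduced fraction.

232/231

Stage 1: N_ring = 20 + 2·12 = 44
Stage 1: 20(ω_s−ω_c) = −44(ω_r−ω_c),  ω_s=0, ω_c=1
Stage 1: ω_r = 1 − (20/44)(0−1) = 16/11
  ⇒ ω_r¹/ω_c¹ = 16/11
Stage 2: N_ring = 39 + 2·24 = 87
Stage 2: 39(ω_s−ω_c) = −87(ω_r−ω_c),  ω_s=0, ω_r=1
Stage 2: 39(0−ω_c) = −87(1−ω_c)  ⇒  126ω_c = 87  ⇒  ω_c = 29/42
  ⇒ ω_c²/ω_r² = 29/42
Coupling ω_r² = ω_r¹ ⇒ overall = 16/11 × 29/42 = 232/231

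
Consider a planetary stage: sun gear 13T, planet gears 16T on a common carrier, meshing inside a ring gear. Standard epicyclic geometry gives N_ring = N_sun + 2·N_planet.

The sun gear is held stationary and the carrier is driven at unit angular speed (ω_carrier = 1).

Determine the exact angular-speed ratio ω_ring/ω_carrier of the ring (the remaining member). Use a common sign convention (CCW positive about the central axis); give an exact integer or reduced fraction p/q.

N_ring = 13 + 2·16 = 45
13(ω_s−ω_c) = −45(ω_r−ω_c),  ω_s=0, ω_c=1
ω_r = 1 − (13/45)(0−1) = 58/45
ω_r/ω_c = 58/45

58/45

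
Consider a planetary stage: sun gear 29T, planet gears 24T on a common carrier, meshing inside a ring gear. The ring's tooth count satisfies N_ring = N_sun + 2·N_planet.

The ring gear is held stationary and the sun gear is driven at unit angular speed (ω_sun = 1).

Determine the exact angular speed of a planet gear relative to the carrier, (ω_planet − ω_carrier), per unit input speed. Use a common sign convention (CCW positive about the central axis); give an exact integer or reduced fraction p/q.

-2233/2544

N_ring = 29 + 2·24 = 77
29(ω_s−ω_c) = −77(ω_r−ω_c),  ω_r=0, ω_s=1
29(1−ω_c) = −77(0−ω_c)  ⇒  106ω_c = 29  ⇒  ω_c = 29/106
sun–planet: 29·(1−29/106) = −24·(ω_p−ω_c)  ⇒  ω_p−ω_c = −(29/24)·(77/106) = -2233/2544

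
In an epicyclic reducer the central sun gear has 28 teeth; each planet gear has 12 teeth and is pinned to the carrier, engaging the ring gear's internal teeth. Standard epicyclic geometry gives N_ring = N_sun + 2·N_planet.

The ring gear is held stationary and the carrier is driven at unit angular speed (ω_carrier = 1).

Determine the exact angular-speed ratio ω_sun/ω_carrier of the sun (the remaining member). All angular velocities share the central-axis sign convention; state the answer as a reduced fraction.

20/7

N_ring = 28 + 2·12 = 52
28(ω_s−ω_c) = −52(ω_r−ω_c),  ω_r=0, ω_c=1
ω_s = 1 − (52/28)(0−1) = 20/7
ω_s/ω_c = 20/7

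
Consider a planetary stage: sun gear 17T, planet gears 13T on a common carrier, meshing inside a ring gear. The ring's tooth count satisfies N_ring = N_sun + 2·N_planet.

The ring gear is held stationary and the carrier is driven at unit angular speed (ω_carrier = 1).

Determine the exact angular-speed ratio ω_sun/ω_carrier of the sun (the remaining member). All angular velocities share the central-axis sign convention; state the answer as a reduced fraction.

N_ring = 17 + 2·13 = 43
17(ω_s−ω_c) = −43(ω_r−ω_c),  ω_r=0, ω_c=1
ω_s = 1 − (43/17)(0−1) = 60/17
ω_s/ω_c = 60/17

60/17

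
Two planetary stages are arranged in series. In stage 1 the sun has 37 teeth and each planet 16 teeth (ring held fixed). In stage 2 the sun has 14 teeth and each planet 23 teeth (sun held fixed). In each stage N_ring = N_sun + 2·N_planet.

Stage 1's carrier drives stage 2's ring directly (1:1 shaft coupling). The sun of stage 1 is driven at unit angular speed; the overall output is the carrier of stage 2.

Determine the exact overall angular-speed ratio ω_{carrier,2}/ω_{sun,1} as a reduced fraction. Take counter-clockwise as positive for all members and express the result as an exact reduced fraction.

Stage 1: N_ring = 37 + 2·16 = 69
Stage 1: 37(ω_s−ω_c) = −69(ω_r−ω_c),  ω_r=0, ω_s=1
Stage 1: 37(1−ω_c) = −69(0−ω_c)  ⇒  106ω_c = 37  ⇒  ω_c = 37/106
  ⇒ ω_c¹/ω_s¹ = 37/106
Stage 2: N_ring = 14 + 2·23 = 60
Stage 2: 14(ω_s−ω_c) = −60(ω_r−ω_c),  ω_s=0, ω_r=1
Stage 2: 14(0−ω_c) = −60(1−ω_c)  ⇒  74ω_c = 60  ⇒  ω_c = 30/37
  ⇒ ω_c²/ω_r² = 30/37
Coupling ω_r² = ω_c¹ ⇒ overall = 37/106 × 30/37 = 15/53

15/53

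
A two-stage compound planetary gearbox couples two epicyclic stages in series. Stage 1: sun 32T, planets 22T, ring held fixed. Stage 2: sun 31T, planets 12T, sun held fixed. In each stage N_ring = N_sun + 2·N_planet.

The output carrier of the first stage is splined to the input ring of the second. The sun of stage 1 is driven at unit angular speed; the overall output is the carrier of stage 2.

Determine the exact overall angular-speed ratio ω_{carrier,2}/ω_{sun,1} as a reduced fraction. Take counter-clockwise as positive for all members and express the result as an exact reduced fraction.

Stage 1: N_ring = 32 + 2·22 = 76
Stage 1: 32(ω_s−ω_c) = −76(ω_r−ω_c),  ω_r=0, ω_s=1
Stage 1: 32(1−ω_c) = −76(0−ω_c)  ⇒  108ω_c = 32  ⇒  ω_c = 8/27
  ⇒ ω_c¹/ω_s¹ = 8/27
Stage 2: N_ring = 31 + 2·12 = 55
Stage 2: 31(ω_s−ω_c) = −55(ω_r−ω_c),  ω_s=0, ω_r=1
Stage 2: 31(0−ω_c) = −55(1−ω_c)  ⇒  86ω_c = 55  ⇒  ω_c = 55/86
  ⇒ ω_c²/ω_r² = 55/86
Coupling ω_r² = ω_c¹ ⇒ overall = 8/27 × 55/86 = 220/1161

220/1161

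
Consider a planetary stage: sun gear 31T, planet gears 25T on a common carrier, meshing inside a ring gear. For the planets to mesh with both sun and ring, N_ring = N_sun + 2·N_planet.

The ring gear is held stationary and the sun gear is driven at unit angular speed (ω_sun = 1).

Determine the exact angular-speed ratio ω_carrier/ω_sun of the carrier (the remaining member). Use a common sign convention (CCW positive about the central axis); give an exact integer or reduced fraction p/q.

31/112

N_ring = 31 + 2·25 = 81
31(ω_s−ω_c) = −81(ω_r−ω_c),  ω_r=0, ω_s=1
31(1−ω_c) = −81(0−ω_c)  ⇒  112ω_c = 31  ⇒  ω_c = 31/112
ω_c/ω_s = 31/112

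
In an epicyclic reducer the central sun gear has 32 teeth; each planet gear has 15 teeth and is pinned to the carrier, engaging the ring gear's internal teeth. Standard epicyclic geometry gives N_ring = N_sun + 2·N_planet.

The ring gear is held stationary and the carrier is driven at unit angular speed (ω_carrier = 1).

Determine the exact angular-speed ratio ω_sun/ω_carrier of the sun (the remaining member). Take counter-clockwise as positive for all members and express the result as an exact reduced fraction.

N_ring = 32 + 2·15 = 62
32(ω_s−ω_c) = −62(ω_r−ω_c),  ω_r=0, ω_c=1
ω_s = 1 − (62/32)(0−1) = 47/16
ω_s/ω_c = 47/16

47/16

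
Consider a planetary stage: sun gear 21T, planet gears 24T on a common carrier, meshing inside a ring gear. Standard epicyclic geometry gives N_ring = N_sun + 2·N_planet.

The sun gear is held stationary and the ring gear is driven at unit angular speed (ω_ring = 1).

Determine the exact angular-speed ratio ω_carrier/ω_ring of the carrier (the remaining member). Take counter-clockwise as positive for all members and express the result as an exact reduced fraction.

N_ring = 21 + 2·24 = 69
21(ω_s−ω_c) = −69(ω_r−ω_c),  ω_s=0, ω_r=1
21(0−ω_c) = −69(1−ω_c)  ⇒  90ω_c = 69  ⇒  ω_c = 23/30
ω_c/ω_r = 23/30

23/30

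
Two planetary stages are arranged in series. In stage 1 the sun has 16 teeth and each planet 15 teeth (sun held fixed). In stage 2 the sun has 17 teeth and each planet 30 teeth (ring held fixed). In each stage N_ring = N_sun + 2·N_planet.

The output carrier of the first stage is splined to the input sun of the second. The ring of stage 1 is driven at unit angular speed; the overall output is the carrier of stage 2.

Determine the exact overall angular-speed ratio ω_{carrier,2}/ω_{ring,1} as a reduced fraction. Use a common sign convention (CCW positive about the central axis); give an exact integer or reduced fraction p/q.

391/2914

Stage 1: N_ring = 16 + 2·15 = 46
Stage 1: 16(ω_s−ω_c) = −46(ω_r−ω_c),  ω_s=0, ω_r=1
Stage 1: 16(0−ω_c) = −46(1−ω_c)  ⇒  62ω_c = 46  ⇒  ω_c = 23/31
  ⇒ ω_c¹/ω_r¹ = 23/31
Stage 2: N_ring = 17 + 2·30 = 77
Stage 2: 17(ω_s−ω_c) = −77(ω_r−ω_c),  ω_r=0, ω_s=1
Stage 2: 17(1−ω_c) = −77(0−ω_c)  ⇒  94ω_c = 17  ⇒  ω_c = 17/94
  ⇒ ω_c²/ω_s² = 17/94
Coupling ω_s² = ω_c¹ ⇒ overall = 23/31 × 17/94 = 391/2914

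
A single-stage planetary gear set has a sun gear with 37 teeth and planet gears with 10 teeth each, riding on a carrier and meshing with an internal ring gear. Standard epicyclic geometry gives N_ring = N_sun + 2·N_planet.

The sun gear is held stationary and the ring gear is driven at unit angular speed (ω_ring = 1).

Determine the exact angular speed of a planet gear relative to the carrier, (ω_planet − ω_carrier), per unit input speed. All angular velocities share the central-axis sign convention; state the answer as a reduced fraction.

2109/940

N_ring = 37 + 2·10 = 57
37(ω_s−ω_c) = −57(ω_r−ω_c),  ω_s=0, ω_r=1
37(0−ω_c) = −57(1−ω_c)  ⇒  94ω_c = 57  ⇒  ω_c = 57/94
sun–planet: 37·(0−57/94) = −10·(ω_p−ω_c)  ⇒  ω_p−ω_c = −(37/10)·(-57/94) = 2109/940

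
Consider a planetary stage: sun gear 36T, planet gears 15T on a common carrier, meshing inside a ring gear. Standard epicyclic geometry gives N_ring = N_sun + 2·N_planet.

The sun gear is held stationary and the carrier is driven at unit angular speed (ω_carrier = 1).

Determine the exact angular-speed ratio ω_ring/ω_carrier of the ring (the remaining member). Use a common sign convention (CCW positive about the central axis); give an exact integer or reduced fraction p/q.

17/11

N_ring = 36 + 2·15 = 66
36(ω_s−ω_c) = −66(ω_r−ω_c),  ω_s=0, ω_c=1
ω_r = 1 − (36/66)(0−1) = 17/11
ω_r/ω_c = 17/11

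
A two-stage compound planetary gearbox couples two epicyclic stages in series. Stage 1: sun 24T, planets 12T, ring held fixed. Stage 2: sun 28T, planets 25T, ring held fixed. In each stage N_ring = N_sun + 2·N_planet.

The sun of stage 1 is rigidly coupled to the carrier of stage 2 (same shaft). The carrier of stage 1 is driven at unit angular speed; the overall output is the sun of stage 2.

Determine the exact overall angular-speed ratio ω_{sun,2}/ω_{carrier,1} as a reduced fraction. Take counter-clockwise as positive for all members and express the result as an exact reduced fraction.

Stage 1: N_ring = 24 + 2·12 = 48
Stage 1: 24(ω_s−ω_c) = −48(ω_r−ω_c),  ω_r=0, ω_c=1
Stage 1: ω_s = 1 − (48/24)(0−1) = 3
  ⇒ ω_s¹/ω_c¹ = 3
Stage 2: N_ring = 28 + 2·25 = 78
Stage 2: 28(ω_s−ω_c) = −78(ω_r−ω_c),  ω_r=0, ω_c=1
Stage 2: ω_s = 1 − (78/28)(0−1) = 53/14
  ⇒ ω_s²/ω_c² = 53/14
Coupling ω_c² = ω_s¹ ⇒ overall = 3 × 53/14 = 159/14

159/14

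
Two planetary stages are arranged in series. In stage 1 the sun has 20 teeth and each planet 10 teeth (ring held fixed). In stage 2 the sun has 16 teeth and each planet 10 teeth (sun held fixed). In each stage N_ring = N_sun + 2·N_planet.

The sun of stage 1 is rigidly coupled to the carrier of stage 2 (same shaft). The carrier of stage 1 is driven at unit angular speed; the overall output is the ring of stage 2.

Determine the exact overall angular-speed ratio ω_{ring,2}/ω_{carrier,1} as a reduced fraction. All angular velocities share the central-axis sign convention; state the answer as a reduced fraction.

13/3

Stage 1: N_ring = 20 + 2·10 = 40
Stage 1: 20(ω_s−ω_c) = −40(ω_r−ω_c),  ω_r=0, ω_c=1
Stage 1: ω_s = 1 − (40/20)(0−1) = 3
  ⇒ ω_s¹/ω_c¹ = 3
Stage 2: N_ring = 16 + 2·10 = 36
Stage 2: 16(ω_s−ω_c) = −36(ω_r−ω_c),  ω_s=0, ω_c=1
Stage 2: ω_r = 1 − (16/36)(0−1) = 13/9
  ⇒ ω_r²/ω_c² = 13/9
Coupling ω_c² = ω_s¹ ⇒ overall = 3 × 13/9 = 13/3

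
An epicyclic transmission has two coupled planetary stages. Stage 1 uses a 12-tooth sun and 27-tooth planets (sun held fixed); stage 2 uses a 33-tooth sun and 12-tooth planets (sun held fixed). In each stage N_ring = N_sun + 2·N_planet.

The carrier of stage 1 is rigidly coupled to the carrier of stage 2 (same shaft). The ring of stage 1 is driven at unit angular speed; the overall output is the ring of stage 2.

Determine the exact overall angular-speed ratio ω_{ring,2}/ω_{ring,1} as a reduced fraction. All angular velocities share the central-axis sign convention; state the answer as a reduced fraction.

Stage 1: N_ring = 12 + 2·27 = 66
Stage 1: 12(ω_s−ω_c) = −66(ω_r−ω_c),  ω_s=0, ω_r=1
Stage 1: 12(0−ω_c) = −66(1−ω_c)  ⇒  78ω_c = 66  ⇒  ω_c = 11/13
  ⇒ ω_c¹/ω_r¹ = 11/13
Stage 2: N_ring = 33 + 2·12 = 57
Stage 2: 33(ω_s−ω_c) = −57(ω_r−ω_c),  ω_s=0, ω_c=1
Stage 2: ω_r = 1 − (33/57)(0−1) = 30/19
  ⇒ ω_r²/ω_c² = 30/19
Coupling ω_c² = ω_c¹ ⇒ overall = 11/13 × 30/19 = 330/247

330/247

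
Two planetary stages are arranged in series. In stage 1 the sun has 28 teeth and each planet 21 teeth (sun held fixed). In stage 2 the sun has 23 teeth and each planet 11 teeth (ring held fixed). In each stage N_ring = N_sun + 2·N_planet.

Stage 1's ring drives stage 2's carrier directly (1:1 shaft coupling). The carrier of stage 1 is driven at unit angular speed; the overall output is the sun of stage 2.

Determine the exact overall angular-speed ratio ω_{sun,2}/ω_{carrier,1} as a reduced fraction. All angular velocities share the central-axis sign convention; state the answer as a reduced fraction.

Stage 1: N_ring = 28 + 2·21 = 70
Stage 1: 28(ω_s−ω_c) = −70(ω_r−ω_c),  ω_s=0, ω_c=1
Stage 1: ω_r = 1 − (28/70)(0−1) = 7/5
  ⇒ ω_r¹/ω_c¹ = 7/5
Stage 2: N_ring = 23 + 2·11 = 45
Stage 2: 23(ω_s−ω_c) = −45(ω_r−ω_c),  ω_r=0, ω_c=1
Stage 2: ω_s = 1 − (45/23)(0−1) = 68/23
  ⇒ ω_s²/ω_c² = 68/23
Coupling ω_c² = ω_r¹ ⇒ overall = 7/5 × 68/23 = 476/115

476/115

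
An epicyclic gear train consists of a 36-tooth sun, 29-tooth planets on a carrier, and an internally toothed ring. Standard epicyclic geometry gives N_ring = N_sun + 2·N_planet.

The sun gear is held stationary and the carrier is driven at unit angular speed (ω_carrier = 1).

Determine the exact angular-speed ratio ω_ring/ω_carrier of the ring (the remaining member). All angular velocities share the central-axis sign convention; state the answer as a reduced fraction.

N_ring = 36 + 2·29 = 94
36(ω_s−ω_c) = −94(ω_r−ω_c),  ω_s=0, ω_c=1
ω_r = 1 − (36/94)(0−1) = 65/47
ω_r/ω_c = 65/47

65/47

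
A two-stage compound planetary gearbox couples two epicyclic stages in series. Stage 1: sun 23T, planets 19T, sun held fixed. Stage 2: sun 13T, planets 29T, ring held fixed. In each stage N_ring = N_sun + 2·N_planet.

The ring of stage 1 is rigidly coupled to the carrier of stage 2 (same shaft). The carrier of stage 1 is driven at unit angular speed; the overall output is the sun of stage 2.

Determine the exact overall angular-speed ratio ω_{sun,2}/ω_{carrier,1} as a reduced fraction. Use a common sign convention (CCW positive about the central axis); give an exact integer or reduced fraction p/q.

7056/793

Stage 1: N_ring = 23 + 2·19 = 61
Stage 1: 23(ω_s−ω_c) = −61(ω_r−ω_c),  ω_s=0, ω_c=1
Stage 1: ω_r = 1 − (23/61)(0−1) = 84/61
  ⇒ ω_r¹/ω_c¹ = 84/61
Stage 2: N_ring = 13 + 2·29 = 71
Stage 2: 13(ω_s−ω_c) = −71(ω_r−ω_c),  ω_r=0, ω_c=1
Stage 2: ω_s = 1 − (71/13)(0−1) = 84/13
  ⇒ ω_s²/ω_c² = 84/13
Coupling ω_c² = ω_r¹ ⇒ overall = 84/61 × 84/13 = 7056/793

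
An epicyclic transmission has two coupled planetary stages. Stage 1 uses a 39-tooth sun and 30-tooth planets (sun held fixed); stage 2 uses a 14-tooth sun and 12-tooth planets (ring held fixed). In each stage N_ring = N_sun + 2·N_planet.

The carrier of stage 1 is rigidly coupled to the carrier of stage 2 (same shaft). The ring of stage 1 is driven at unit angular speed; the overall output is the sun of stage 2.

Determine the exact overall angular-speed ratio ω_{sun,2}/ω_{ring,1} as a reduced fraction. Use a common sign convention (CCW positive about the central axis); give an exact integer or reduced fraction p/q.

429/161

Stage 1: N_ring = 39 + 2·30 = 99
Stage 1: 39(ω_s−ω_c) = −99(ω_r−ω_c),  ω_s=0, ω_r=1
Stage 1: 39(0−ω_c) = −99(1−ω_c)  ⇒  138ω_c = 99  ⇒  ω_c = 33/46
  ⇒ ω_c¹/ω_r¹ = 33/46
Stage 2: N_ring = 14 + 2·12 = 38
Stage 2: 14(ω_s−ω_c) = −38(ω_r−ω_c),  ω_r=0, ω_c=1
Stage 2: ω_s = 1 − (38/14)(0−1) = 26/7
  ⇒ ω_s²/ω_c² = 26/7
Coupling ω_c² = ω_c¹ ⇒ overall = 33/46 × 26/7 = 429/161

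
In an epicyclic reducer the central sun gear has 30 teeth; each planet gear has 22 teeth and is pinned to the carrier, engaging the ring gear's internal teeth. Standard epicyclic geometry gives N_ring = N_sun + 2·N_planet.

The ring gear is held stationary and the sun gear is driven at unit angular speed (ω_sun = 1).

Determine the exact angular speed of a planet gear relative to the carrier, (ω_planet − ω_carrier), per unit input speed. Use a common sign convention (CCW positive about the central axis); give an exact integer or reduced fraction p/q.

N_ring = 30 + 2·22 = 74
30(ω_s−ω_c) = −74(ω_r−ω_c),  ω_r=0, ω_s=1
30(1−ω_c) = −74(0−ω_c)  ⇒  104ω_c = 30  ⇒  ω_c = 15/52
sun–planet: 30·(1−15/52) = −22·(ω_p−ω_c)  ⇒  ω_p−ω_c = −(30/22)·(37/52) = -555/572

-555/572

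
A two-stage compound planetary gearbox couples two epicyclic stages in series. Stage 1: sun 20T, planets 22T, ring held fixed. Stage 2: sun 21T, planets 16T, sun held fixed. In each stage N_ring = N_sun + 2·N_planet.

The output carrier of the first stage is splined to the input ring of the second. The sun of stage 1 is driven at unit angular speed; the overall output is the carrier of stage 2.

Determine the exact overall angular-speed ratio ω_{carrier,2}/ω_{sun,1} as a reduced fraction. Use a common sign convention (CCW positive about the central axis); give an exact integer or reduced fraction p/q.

265/1554

Stage 1: N_ring = 20 + 2·22 = 64
Stage 1: 20(ω_s−ω_c) = −64(ω_r−ω_c),  ω_r=0, ω_s=1
Stage 1: 20(1−ω_c) = −64(0−ω_c)  ⇒  84ω_c = 20  ⇒  ω_c = 5/21
  ⇒ ω_c¹/ω_s¹ = 5/21
Stage 2: N_ring = 21 + 2·16 = 53
Stage 2: 21(ω_s−ω_c) = −53(ω_r−ω_c),  ω_s=0, ω_r=1
Stage 2: 21(0−ω_c) = −53(1−ω_c)  ⇒  74ω_c = 53  ⇒  ω_c = 53/74
  ⇒ ω_c²/ω_r² = 53/74
Coupling ω_r² = ω_c¹ ⇒ overall = 5/21 × 53/74 = 265/1554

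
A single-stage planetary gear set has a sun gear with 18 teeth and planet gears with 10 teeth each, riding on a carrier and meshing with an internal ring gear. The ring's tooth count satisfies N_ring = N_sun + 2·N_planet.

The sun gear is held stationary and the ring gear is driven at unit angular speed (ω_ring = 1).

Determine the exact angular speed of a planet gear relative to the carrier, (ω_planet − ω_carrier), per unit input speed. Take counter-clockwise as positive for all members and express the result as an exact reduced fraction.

N_ring = 18 + 2·10 = 38
18(ω_s−ω_c) = −38(ω_r−ω_c),  ω_s=0, ω_r=1
18(0−ω_c) = −38(1−ω_c)  ⇒  56ω_c = 38  ⇒  ω_c = 19/28
sun–planet: 18·(0−19/28) = −10·(ω_p−ω_c)  ⇒  ω_p−ω_c = −(18/10)·(-19/28) = 171/140

171/140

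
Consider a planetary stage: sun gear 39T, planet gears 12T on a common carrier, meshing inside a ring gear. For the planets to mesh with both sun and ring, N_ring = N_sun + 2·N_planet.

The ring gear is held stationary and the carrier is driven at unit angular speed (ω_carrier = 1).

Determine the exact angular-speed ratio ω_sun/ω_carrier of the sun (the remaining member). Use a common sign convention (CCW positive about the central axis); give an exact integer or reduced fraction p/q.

34/13

N_ring = 39 + 2·12 = 63
39(ω_s−ω_c) = −63(ω_r−ω_c),  ω_r=0, ω_c=1
ω_s = 1 − (63/39)(0−1) = 34/13
ω_s/ω_c = 34/13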